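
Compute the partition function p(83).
23338469

p(n) counts ways to write n as a sum of positive integers (order ignored).
Euler's pentagonal recurrence: p(k) = p(k-1) + p(k-2) - p(k-5) - p(k-7) + p(k-12) + p(k-15) - ... (offsets j(3j∓1)/2, signs ++--, p(0)=1, p(<0)=0).
DP table for k = 0..82: p(0)=1, p(1)=1, p(2)=2, p(3)=3, p(4)=5, p(5)=7, p(6)=11, p(7)=15, p(8)=22, p(9)=30, p(10)=42, p(11)=56, p(12)=77, p(13)=101, p(14)=135, p(15)=176, p(16)=231, p(17)=297, p(18)=385, p(19)=490, p(20)=627, p(21)=792, p(22)=1002, p(23)=1255, p(24)=1575, p(25)=1958, p(26)=2436, p(27)=3010, p(28)=3718, p(29)=4565, p(30)=5604, p(31)=6842, p(32)=8349, p(33)=10143, p(34)=12310, p(35)=14883, p(36)=17977, p(37)=21637, p(38)=26015, p(39)=31185, p(40)=37338, p(41)=44583, p(42)=53174, p(43)=63261, p(44)=75175, p(45)=89134, p(46)=105558, p(47)=124754, p(48)=147273, p(49)=173525, p(50)=204226, p(51)=239943, p(52)=281589, p(53)=329931, p(54)=386155, p(55)=451276, p(56)=526823, p(57)=614154, p(58)=715220, p(59)=831820, p(60)=966467, p(61)=1121505, p(62)=1300156, p(63)=1505499, p(64)=1741630, p(65)=2012558, p(66)=2323520, p(67)=2679689, p(68)=3087735, p(69)=3554345, p(70)=4087968, p(71)=4697205, p(72)=5392783, p(73)=6185689, p(74)=7089500, p(75)=8118264, p(76)=9289091, p(77)=10619863, p(78)=12132164, p(79)=13848650, p(80)=15796476, p(81)=18004327, p(82)=20506255.
Final step: p(83) = p(82) + p(81) - p(78) - p(76) + p(71) + p(68) - p(61) - p(57) + p(48) + p(43) - p(32) - p(26) + p(13) + p(6)
= 20506255 + 18004327 - 12132164 - 9289091 + 4697205 + 3087735 - 1121505 - 614154 + 147273 + 63261 - 8349 - 2436 + 101 + 11
= 23338469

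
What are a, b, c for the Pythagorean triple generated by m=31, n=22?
(477, 1364, 1445)

Euclid's formula: a = m² - n², b = 2mn, c = m² + n²
m = 31, n = 22
a = 31² - 22² = 961 - 484 = 477
b = 2 × 31 × 22 = 1364
c = 31² + 22² = 961 + 484 = 1445
Verification: 477² + 1364² = 227529 + 1860496 = 2088025 = 1445² ✓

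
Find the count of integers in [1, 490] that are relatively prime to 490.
168

490 = 2 × 5 × 7^2
φ(n) = n × ∏(1 - 1/p) for each prime p dividing n
φ(490) = 490 × (1 - 1/2) × (1 - 1/5) × (1 - 1/7) = 168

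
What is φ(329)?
276

329 = 7 × 47
φ(n) = n × ∏(1 - 1/p) for each prime p dividing n
φ(329) = 329 × (1 - 1/7) × (1 - 1/47) = 276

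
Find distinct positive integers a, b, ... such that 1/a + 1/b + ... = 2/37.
1/19 + 1/703

Greedy algorithm:
2/37: ceiling(37/2) = 19, use 1/19
1/703: ceiling(703/1) = 703, use 1/703
Result: 2/37 = 1/19 + 1/703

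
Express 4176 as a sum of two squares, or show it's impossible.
24² + 60² (a=24, b=60)

Factorization: 4176 = 2^4 × 3^2 × 29
By Fermat: n is sum of two squares iff every prime p ≡ 3 (mod 4) appears to even power.
All primes ≡ 3 (mod 4) appear to even power.
Search a = 0, 1, 2, … for 4176 - a² a perfect square: first hit at a = 24: 4176 - 576 = 3600 = 60².
4176 = 24² + 60² = 576 + 3600 ✓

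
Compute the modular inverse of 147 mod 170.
133

gcd(147, 170) = 1, so the inverse exists.
Extended Euclidean algorithm on (170, 147):
170 = 1 × 147 + 23  ⟹  23 = (1)·170 + (-1)·147
147 = 6 × 23 + 9  ⟹  9 = (-6)·170 + (7)·147
23 = 2 × 9 + 5  ⟹  5 = (13)·170 + (-15)·147
9 = 1 × 5 + 4  ⟹  4 = (-19)·170 + (22)·147
5 = 1 × 4 + 1  ⟹  1 = (32)·170 + (-37)·147
So (-37)·147 ≡ 1 (mod 170), i.e. 147^(-1) ≡ -37 ≡ 133 (mod 170).
Check: 147 × 133 = 19551 ≡ 1 (mod 170)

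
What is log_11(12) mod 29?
7

Baby-step giant-step with step n = ⌈√29⌉ = 6.
Baby steps 11^j mod 29 (j:value) for j=0..5: 0:1, 1:11, 2:5, 3:26, 4:25, 5:14.
Giant-step multiplier: 11^(-6) ≡ 11^(28-6) = 11^22 ≡ 13 (mod 29).
Giant steps γ_i = 12·13^i mod 29: γ_0=12, γ_1=11 (in table at j=1).
x = i·n + j = 1·6 + 1 = 7.
Check: 11^7 ≡ 12 (mod 29).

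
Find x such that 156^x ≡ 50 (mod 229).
223

Baby-step giant-step with step n = ⌈√229⌉ = 16.
Baby steps 156^j mod 229 (j:value) for j=0..15: 0:1, 1:156, 2:62, 3:54, 4:180, 5:142, 6:168, 7:102, 8:111, 9:141, 10:12, 11:40, 12:57, 13:190, 14:99, 15:101.
Giant-step multiplier: 156^(-16) ≡ 156^(228-16) = 156^212 ≡ 173 (mod 229).
Giant steps γ_i = 50·173^i mod 229: γ_0=50, γ_1=177, γ_2=164, γ_3=205, γ_4=199, γ_5=77, γ_6=39, γ_7=106, γ_8=18, γ_9=137, γ_10=114, γ_11=28, γ_12=35, γ_13=101 (in table at j=15).
x = i·n + j = 13·16 + 15 = 223.
Check: 156^223 ≡ 50 (mod 229).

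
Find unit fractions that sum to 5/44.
1/9 + 1/396

Greedy algorithm:
5/44: ceiling(44/5) = 9, use 1/9
1/396: ceiling(396/1) = 396, use 1/396
Result: 5/44 = 1/9 + 1/396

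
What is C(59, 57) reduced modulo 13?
8

Using Lucas' theorem:
Write n=59 and k=57 in base 13:
n in base 13: [4, 7]
k in base 13: [4, 5]
C(59,57) mod 13 = ∏ C(n_i, k_i) mod 13
Digit binomials (mod 13): C(4,4) = 1; C(7,5) = 21 ≡ 8
Product: 1 × 8 = 8 ≡ 8 (mod 13)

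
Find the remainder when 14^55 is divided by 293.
167

Repeated squaring. Binary of 55 = 110111.
14^1 ≡ 14 (mod 293); 14^2 ≡ 196 (mod 293); 14^4 ≡ 33 (mod 293); 14^8 ≡ 210 (mod 293); 14^16 ≡ 150 (mod 293); 14^32 ≡ 232 (mod 293)
14^55 = 14^1 × 14^2 × 14^4 × 14^16 × 14^32 ≡ 167 (mod 293)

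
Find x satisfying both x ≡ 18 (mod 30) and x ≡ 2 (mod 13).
288

Using Chinese Remainder Theorem:
M = 30 × 13 = 390
M1 = 13, M2 = 30
y1 = 13^(-1) mod 30 = 7
y2 = 30^(-1) mod 13 = 10
x = (18×13×7 + 2×30×10) mod 390 = 288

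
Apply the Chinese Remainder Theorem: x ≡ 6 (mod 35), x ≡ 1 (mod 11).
111

Using Chinese Remainder Theorem:
M = 35 × 11 = 385
M1 = 11, M2 = 35
y1 = 11^(-1) mod 35 = 16
y2 = 35^(-1) mod 11 = 6
x = (6×11×16 + 1×35×6) mod 385 = 111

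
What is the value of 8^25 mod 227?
66

Repeated squaring. Binary of 25 = 11001.
8^1 ≡ 8 (mod 227); 8^2 ≡ 64 (mod 227); 8^4 ≡ 10 (mod 227); 8^8 ≡ 100 (mod 227); 8^16 ≡ 12 (mod 227)
8^25 = 8^1 × 8^8 × 8^16 ≡ 66 (mod 227)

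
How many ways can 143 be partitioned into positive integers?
20390982757

p(n) counts ways to write n as a sum of positive integers (order ignored).
Euler's pentagonal recurrence: p(k) = p(k-1) + p(k-2) - p(k-5) - p(k-7) + p(k-12) + p(k-15) - ... (offsets j(3j∓1)/2, signs ++--, p(0)=1, p(<0)=0).
DP table for k = 0..142: p(0)=1, p(1)=1, p(2)=2, p(3)=3, p(4)=5, p(5)=7, p(6)=11, p(7)=15, p(8)=22, p(9)=30, p(10)=42, p(11)=56, p(12)=77, p(13)=101, p(14)=135, p(15)=176, p(16)=231, p(17)=297, p(18)=385, p(19)=490, p(20)=627, p(21)=792, p(22)=1002, p(23)=1255, p(24)=1575, p(25)=1958, p(26)=2436, p(27)=3010, p(28)=3718, p(29)=4565, p(30)=5604, p(31)=6842, p(32)=8349, p(33)=10143, p(34)=12310, p(35)=14883, p(36)=17977, p(37)=21637, p(38)=26015, p(39)=31185, p(40)=37338, p(41)=44583, p(42)=53174, p(43)=63261, p(44)=75175, p(45)=89134, p(46)=105558, p(47)=124754, p(48)=147273, p(49)=173525, p(50)=204226, p(51)=239943, p(52)=281589, p(53)=329931, p(54)=386155, p(55)=451276, p(56)=526823, p(57)=614154, p(58)=715220, p(59)=831820, p(60)=966467, p(61)=1121505, p(62)=1300156, p(63)=1505499, p(64)=1741630, p(65)=2012558, p(66)=2323520, p(67)=2679689, p(68)=3087735, p(69)=3554345, p(70)=4087968, p(71)=4697205, p(72)=5392783, p(73)=6185689, p(74)=7089500, p(75)=8118264, p(76)=9289091, p(77)=10619863, p(78)=12132164, p(79)=13848650, p(80)=15796476, p(81)=18004327, p(82)=20506255, p(83)=23338469, p(84)=26543660, p(85)=30167357, p(86)=34262962, p(87)=38887673, p(88)=44108109, p(89)=49995925, p(90)=56634173, p(91)=64112359, p(92)=72533807, p(93)=82010177, p(94)=92669720, p(95)=104651419, p(96)=118114304, p(97)=133230930, p(98)=150198136, p(99)=169229875, p(100)=190569292, p(101)=214481126, p(102)=241265379, p(103)=271248950, p(104)=304801365, p(105)=342325709, p(106)=384276336, p(107)=431149389, p(108)=483502844, p(109)=541946240, p(110)=607163746, p(111)=679903203, p(112)=761002156, p(113)=851376628, p(114)=952050665, p(115)=1064144451, p(116)=1188908248, p(117)=1327710076, p(118)=1482074143, p(119)=1653668665, p(120)=1844349560, p(121)=2056148051, p(122)=2291320912, p(123)=2552338241, p(124)=2841940500, p(125)=3163127352, p(126)=3519222692, p(127)=3913864295, p(128)=4351078600, p(129)=4835271870, p(130)=5371315400, p(131)=5964539504, p(132)=6620830889, p(133)=7346629512, p(134)=8149040695, p(135)=9035836076, p(136)=10015581680, p(137)=11097645016, p(138)=12292341831, p(139)=13610949895, p(140)=15065878135, p(141)=16670689208, p(142)=18440293320.
Final step: p(143) = p(142) + p(141) - p(138) - p(136) + p(131) + p(128) - p(121) - p(117) + p(108) + p(103) - p(92) - p(86) + p(73) + p(66) - p(51) - p(43) + p(26) + p(17)
= 18440293320 + 16670689208 - 12292341831 - 10015581680 + 5964539504 + 4351078600 - 2056148051 - 1327710076 + 483502844 + 271248950 - 72533807 - 34262962 + 6185689 + 2323520 - 239943 - 63261 + 2436 + 297
= 20390982757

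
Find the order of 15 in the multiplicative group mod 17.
8

17 is prime, so ord(15) divides φ(17) = 16.
Divisors of 16: 1, 2, 4, 8, 16.
Repeated squaring: 15^1 ≡ 15, 15^2 ≡ 4, 15^4 ≡ 16, 15^8 ≡ 1, 15^16 ≡ 1 (mod 17).
Test 15^d mod 17 for each divisor d in increasing order:
15^1 ≡ 15
15^2 ≡ 4
15^4 ≡ 16
15^8 ≡ 1  ← first divisor giving 1
The order is 8.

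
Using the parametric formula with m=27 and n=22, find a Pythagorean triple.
(245, 1188, 1213)

Euclid's formula: a = m² - n², b = 2mn, c = m² + n²
m = 27, n = 22
a = 27² - 22² = 729 - 484 = 245
b = 2 × 27 × 22 = 1188
c = 27² + 22² = 729 + 484 = 1213
Verification: 245² + 1188² = 60025 + 1411344 = 1471369 = 1213² ✓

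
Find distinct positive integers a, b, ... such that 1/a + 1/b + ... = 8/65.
1/9 + 1/84 + 1/16380

Greedy algorithm:
8/65: ceiling(65/8) = 9, use 1/9
7/585: ceiling(585/7) = 84, use 1/84
1/16380: ceiling(16380/1) = 16380, use 1/16380
Result: 8/65 = 1/9 + 1/84 + 1/16380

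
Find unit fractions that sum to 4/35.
1/9 + 1/315

Greedy algorithm:
4/35: ceiling(35/4) = 9, use 1/9
1/315: ceiling(315/1) = 315, use 1/315
Result: 4/35 = 1/9 + 1/315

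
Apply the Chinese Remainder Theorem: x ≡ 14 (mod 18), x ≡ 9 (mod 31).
536

Using Chinese Remainder Theorem:
M = 18 × 31 = 558
M1 = 31, M2 = 18
y1 = 31^(-1) mod 18 = 7
y2 = 18^(-1) mod 31 = 19
x = (14×31×7 + 9×18×19) mod 558 = 536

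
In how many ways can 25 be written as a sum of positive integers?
1958

p(n) counts ways to write n as a sum of positive integers (order ignored).
Euler's pentagonal recurrence: p(k) = p(k-1) + p(k-2) - p(k-5) - p(k-7) + p(k-12) + p(k-15) - ... (offsets j(3j∓1)/2, signs ++--, p(0)=1, p(<0)=0).
DP table for k = 0..24: p(0)=1, p(1)=1, p(2)=2, p(3)=3, p(4)=5, p(5)=7, p(6)=11, p(7)=15, p(8)=22, p(9)=30, p(10)=42, p(11)=56, p(12)=77, p(13)=101, p(14)=135, p(15)=176, p(16)=231, p(17)=297, p(18)=385, p(19)=490, p(20)=627, p(21)=792, p(22)=1002, p(23)=1255, p(24)=1575.
Final step: p(25) = p(24) + p(23) - p(20) - p(18) + p(13) + p(10) - p(3)
= 1575 + 1255 - 627 - 385 + 101 + 42 - 3
= 1958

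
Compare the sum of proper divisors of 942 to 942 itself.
abundant

Proper divisors of 942: sum = 1 + 2 + 3 + 6 + 157 + 314 + 471 = 954
Since 954 > 942, 942 is abundant.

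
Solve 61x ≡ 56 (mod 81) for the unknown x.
x ≡ 62 (mod 81)

gcd(61, 81) = 1, which divides 56, so solutions exist.
Find 61^(-1) mod 81 by the extended Euclidean algorithm:
81 = 1 × 61 + 20  ⟹  20 = (1)·81 + (-1)·61
61 = 3 × 20 + 1  ⟹  1 = (-3)·81 + (4)·61
So (4)·61 ≡ 1 (mod 81), i.e. 61^(-1) ≡ 4 (mod 81).
x ≡ 4 × 56 = 224 ≡ 62 (mod 81).
Check: 61 × 62 = 3782 ≡ 56 (mod 81).
Unique solution: x ≡ 62 (mod 81)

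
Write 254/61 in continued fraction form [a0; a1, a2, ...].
[4; 6, 10]

Euclidean algorithm steps:
254 = 4 × 61 + 10
61 = 6 × 10 + 1
10 = 10 × 1 + 0
Continued fraction: [4; 6, 10]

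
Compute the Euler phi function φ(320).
128

320 = 2^6 × 5
φ(n) = n × ∏(1 - 1/p) for each prime p dividing n
φ(320) = 320 × (1 - 1/2) × (1 - 1/5) = 128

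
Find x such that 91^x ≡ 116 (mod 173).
6

Baby-step giant-step with step n = ⌈√173⌉ = 14.
Baby steps 91^j mod 173 (j:value) for j=0..13: 0:1, 1:91, 2:150, 3:156, 4:10, 5:45, 6:116, 7:3, 8:100, 9:104, 10:122, 11:30, 12:135, 13:2.
h = 116 is already in the table at j=6, so x = 6.
Check: 91^6 ≡ 116 (mod 173).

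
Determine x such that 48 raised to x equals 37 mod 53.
46

Baby-step giant-step with step n = ⌈√53⌉ = 8.
Baby steps 48^j mod 53 (j:value) for j=0..7: 0:1, 1:48, 2:25, 3:34, 4:42, 5:2, 6:43, 7:50.
Giant-step multiplier: 48^(-8) ≡ 48^(52-8) = 48^44 ≡ 46 (mod 53).
Giant steps γ_i = 37·46^i mod 53: γ_0=37, γ_1=6, γ_2=11, γ_3=29, γ_4=9, γ_5=43 (in table at j=6).
x = i·n + j = 5·8 + 6 = 46.
Check: 48^46 ≡ 37 (mod 53).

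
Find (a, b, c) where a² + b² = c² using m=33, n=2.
(1085, 132, 1093)

Euclid's formula: a = m² - n², b = 2mn, c = m² + n²
m = 33, n = 2
a = 33² - 2² = 1089 - 4 = 1085
b = 2 × 33 × 2 = 132
c = 33² + 2² = 1089 + 4 = 1093
Verification: 1085² + 132² = 1177225 + 17424 = 1194649 = 1093² ✓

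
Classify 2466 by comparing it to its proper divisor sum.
abundant

Proper divisors of 2466: sum = 1 + 2 + 3 + 6 + 9 + 18 + 137 + 274 + 411 + 822 + 1233 = 2916
Since 2916 > 2466, 2466 is abundant.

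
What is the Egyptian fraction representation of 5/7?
1/2 + 1/5 + 1/70

Greedy algorithm:
5/7: ceiling(7/5) = 2, use 1/2
3/14: ceiling(14/3) = 5, use 1/5
1/70: ceiling(70/1) = 70, use 1/70
Result: 5/7 = 1/2 + 1/5 + 1/70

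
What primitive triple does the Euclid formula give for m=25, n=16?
(369, 800, 881)

Euclid's formula: a = m² - n², b = 2mn, c = m² + n²
m = 25, n = 16
a = 25² - 16² = 625 - 256 = 369
b = 2 × 25 × 16 = 800
c = 25² + 16² = 625 + 256 = 881
Verification: 369² + 800² = 136161 + 640000 = 776161 = 881² ✓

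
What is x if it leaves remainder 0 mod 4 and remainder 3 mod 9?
12

Using Chinese Remainder Theorem:
M = 4 × 9 = 36
M1 = 9, M2 = 4
y1 = 9^(-1) mod 4 = 1
y2 = 4^(-1) mod 9 = 7
x = (0×9×1 + 3×4×7) mod 36 = 12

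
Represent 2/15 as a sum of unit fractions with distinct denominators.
1/8 + 1/120

Greedy algorithm:
2/15: ceiling(15/2) = 8, use 1/8
1/120: ceiling(120/1) = 120, use 1/120
Result: 2/15 = 1/8 + 1/120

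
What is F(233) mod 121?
112

Matrix identity: Q^n = [[F_(n+1), F_n], [F_n, F_(n-1)]] with Q = [[1,1],[1,0]].
n = 233 = 11101001₂. Square-and-multiply, entries mod 121:
Q^1 = [[1,1],[1,0]]
Q^3 = (Q^1)²·Q = [[3,2],[2,1]]
Q^7 = (Q^3)²·Q = [[21,13],[13,8]]
Q^14 = (Q^7)² = [[5,14],[14,112]]
Q^29 = (Q^14)²·Q = [[44,100],[100,65]]
Q^58 = (Q^29)² = [[78,10],[10,68]]
Q^116 = (Q^58)² = [[13,8],[8,5]]
Q^233 = (Q^116)²·Q = [[14,112],[112,23]]
F_233 mod 121 = Q^233[0][1] = 112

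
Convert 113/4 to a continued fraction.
[28; 4]

Euclidean algorithm steps:
113 = 28 × 4 + 1
4 = 4 × 1 + 0
Continued fraction: [28; 4]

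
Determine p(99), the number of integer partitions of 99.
169229875

p(n) counts ways to write n as a sum of positive integers (order ignored).
Euler's pentagonal recurrence: p(k) = p(k-1) + p(k-2) - p(k-5) - p(k-7) + p(k-12) + p(k-15) - ... (offsets j(3j∓1)/2, signs ++--, p(0)=1, p(<0)=0).
DP table for k = 0..98: p(0)=1, p(1)=1, p(2)=2, p(3)=3, p(4)=5, p(5)=7, p(6)=11, p(7)=15, p(8)=22, p(9)=30, p(10)=42, p(11)=56, p(12)=77, p(13)=101, p(14)=135, p(15)=176, p(16)=231, p(17)=297, p(18)=385, p(19)=490, p(20)=627, p(21)=792, p(22)=1002, p(23)=1255, p(24)=1575, p(25)=1958, p(26)=2436, p(27)=3010, p(28)=3718, p(29)=4565, p(30)=5604, p(31)=6842, p(32)=8349, p(33)=10143, p(34)=12310, p(35)=14883, p(36)=17977, p(37)=21637, p(38)=26015, p(39)=31185, p(40)=37338, p(41)=44583, p(42)=53174, p(43)=63261, p(44)=75175, p(45)=89134, p(46)=105558, p(47)=124754, p(48)=147273, p(49)=173525, p(50)=204226, p(51)=239943, p(52)=281589, p(53)=329931, p(54)=386155, p(55)=451276, p(56)=526823, p(57)=614154, p(58)=715220, p(59)=831820, p(60)=966467, p(61)=1121505, p(62)=1300156, p(63)=1505499, p(64)=1741630, p(65)=2012558, p(66)=2323520, p(67)=2679689, p(68)=3087735, p(69)=3554345, p(70)=4087968, p(71)=4697205, p(72)=5392783, p(73)=6185689, p(74)=7089500, p(75)=8118264, p(76)=9289091, p(77)=10619863, p(78)=12132164, p(79)=13848650, p(80)=15796476, p(81)=18004327, p(82)=20506255, p(83)=23338469, p(84)=26543660, p(85)=30167357, p(86)=34262962, p(87)=38887673, p(88)=44108109, p(89)=49995925, p(90)=56634173, p(91)=64112359, p(92)=72533807, p(93)=82010177, p(94)=92669720, p(95)=104651419, p(96)=118114304, p(97)=133230930, p(98)=150198136.
Final step: p(99) = p(98) + p(97) - p(94) - p(92) + p(87) + p(84) - p(77) - p(73) + p(64) + p(59) - p(48) - p(42) + p(29) + p(22) - p(7)
= 150198136 + 133230930 - 92669720 - 72533807 + 38887673 + 26543660 - 10619863 - 6185689 + 1741630 + 831820 - 147273 - 53174 + 4565 + 1002 - 15
= 169229875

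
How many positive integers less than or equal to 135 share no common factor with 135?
72

135 = 3^3 × 5
φ(n) = n × ∏(1 - 1/p) for each prime p dividing n
φ(135) = 135 × (1 - 1/3) × (1 - 1/5) = 72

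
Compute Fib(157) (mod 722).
613

Matrix identity: Q^n = [[F_(n+1), F_n], [F_n, F_(n-1)]] with Q = [[1,1],[1,0]].
n = 157 = 10011101₂. Square-and-multiply, entries mod 722:
Q^1 = [[1,1],[1,0]]
Q^2 = (Q^1)² = [[2,1],[1,1]]
Q^4 = (Q^2)² = [[5,3],[3,2]]
Q^9 = (Q^4)²·Q = [[55,34],[34,21]]
Q^19 = (Q^9)²·Q = [[267,571],[571,418]]
Q^39 = (Q^19)²·Q = [[41,230],[230,533]]
Q^78 = (Q^39)² = [[431,616],[616,537]]
Q^157 = (Q^78)²·Q = [[529,613],[613,638]]
F_157 mod 722 = Q^157[0][1] = 613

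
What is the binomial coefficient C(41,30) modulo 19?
0

Using Lucas' theorem:
Write n=41 and k=30 in base 19:
n in base 19: [2, 3]
k in base 19: [1, 11]
C(41,30) mod 19 = ∏ C(n_i, k_i) mod 19
Digit binomials (mod 19): C(2,1) = 2; C(3,11) = 0 (k_i > n_i)
Product: 2 × 0 = 0 ≡ 0 (mod 19)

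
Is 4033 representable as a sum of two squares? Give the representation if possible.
8² + 63² (a=8, b=63)

Factorization: 4033 = 37 × 109
By Fermat: n is sum of two squares iff every prime p ≡ 3 (mod 4) appears to even power.
All primes ≡ 3 (mod 4) appear to even power.
Search a = 0, 1, 2, … for 4033 - a² a perfect square: first hit at a = 8: 4033 - 64 = 3969 = 63².
4033 = 8² + 63² = 64 + 3969 ✓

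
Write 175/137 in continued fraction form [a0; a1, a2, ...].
[1; 3, 1, 1, 1, 1, 7]

Euclidean algorithm steps:
175 = 1 × 137 + 38
137 = 3 × 38 + 23
38 = 1 × 23 + 15
23 = 1 × 15 + 8
15 = 1 × 8 + 7
8 = 1 × 7 + 1
7 = 7 × 1 + 0
Continued fraction: [1; 3, 1, 1, 1, 1, 7]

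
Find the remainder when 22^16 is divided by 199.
80

Repeated squaring. Binary of 16 = 10000.
22^1 ≡ 22 (mod 199); 22^2 ≡ 86 (mod 199); 22^4 ≡ 33 (mod 199); 22^8 ≡ 94 (mod 199); 22^16 ≡ 80 (mod 199)
22^16 = 22^16 ≡ 80 (mod 199)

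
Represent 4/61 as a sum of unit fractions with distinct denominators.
1/16 + 1/326 + 1/159088

Greedy algorithm:
4/61: ceiling(61/4) = 16, use 1/16
3/976: ceiling(976/3) = 326, use 1/326
1/159088: ceiling(159088/1) = 159088, use 1/159088
Result: 4/61 = 1/16 + 1/326 + 1/159088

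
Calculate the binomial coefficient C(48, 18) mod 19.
0

Using Lucas' theorem:
Write n=48 and k=18 in base 19:
n in base 19: [2, 10]
k in base 19: [0, 18]
C(48,18) mod 19 = ∏ C(n_i, k_i) mod 19
Digit binomials (mod 19): C(2,0) = 1; C(10,18) = 0 (k_i > n_i)
Product: 1 × 0 = 0 ≡ 0 (mod 19)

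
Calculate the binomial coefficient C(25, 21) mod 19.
15

Using Lucas' theorem:
Write n=25 and k=21 in base 19:
n in base 19: [1, 6]
k in base 19: [1, 2]
C(25,21) mod 19 = ∏ C(n_i, k_i) mod 19
Digit binomials (mod 19): C(1,1) = 1; C(6,2) = 15
Product: 1 × 15 = 15 ≡ 15 (mod 19)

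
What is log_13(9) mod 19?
16

Baby-step giant-step with step n = ⌈√19⌉ = 5.
Baby steps 13^j mod 19 (j:value) for j=0..4: 0:1, 1:13, 2:17, 3:12, 4:4.
Giant-step multiplier: 13^(-5) ≡ 13^(18-5) = 13^13 ≡ 15 (mod 19).
Giant steps γ_i = 9·15^i mod 19: γ_0=9, γ_1=2, γ_2=11, γ_3=13 (in table at j=1).
x = i·n + j = 3·5 + 1 = 16.
Check: 13^16 ≡ 9 (mod 19).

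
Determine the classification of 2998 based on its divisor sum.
deficient

Proper divisors of 2998: sum = 1 + 2 + 1499 = 1502
Since 1502 < 2998, 2998 is deficient.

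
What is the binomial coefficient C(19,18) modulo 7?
5

Using Lucas' theorem:
Write n=19 and k=18 in base 7:
n in base 7: [2, 5]
k in base 7: [2, 4]
C(19,18) mod 7 = ∏ C(n_i, k_i) mod 7
Digit binomials (mod 7): C(2,2) = 1; C(5,4) = 5
Product: 1 × 5 = 5 ≡ 5 (mod 7)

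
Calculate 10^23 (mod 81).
46

Repeated squaring. Binary of 23 = 10111.
10^1 ≡ 10 (mod 81); 10^2 ≡ 19 (mod 81); 10^4 ≡ 37 (mod 81); 10^8 ≡ 73 (mod 81); 10^16 ≡ 64 (mod 81)
10^23 = 10^1 × 10^2 × 10^4 × 10^16 ≡ 46 (mod 81)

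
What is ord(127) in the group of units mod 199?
198

199 is prime, so ord(127) divides φ(199) = 198.
Divisors of 198: 1, 2, 3, 6, 9, 11, 18, 22, 33, 66, 99, 198.
Repeated squaring: 127^1 ≡ 127, 127^2 ≡ 10, 127^4 ≡ 100, 127^8 ≡ 50, 127^16 ≡ 112, 127^32 ≡ 7, 127^64 ≡ 49, 127^128 ≡ 13 (mod 199).
Test 127^d mod 199 for each divisor d in increasing order:
127^1 ≡ 127
127^2 ≡ 10
127^3 = 127^2·127^1 ≡ 76
127^6 = 127^4·127^2 ≡ 5
127^9 = 127^8·127^1 ≡ 181
127^11 = 127^8·127^2·127^1 ≡ 19
127^18 = 127^16·127^2 ≡ 125
127^22 = 127^16·127^4·127^2 ≡ 162
127^33 = 127^32·127^1 ≡ 93
127^66 = 127^64·127^2 ≡ 92
127^99 = 127^64·127^32·127^2·127^1 ≡ 198
127^198 = 127^128·127^64·127^4·127^2 ≡ 1  ← first divisor giving 1
The order is 198.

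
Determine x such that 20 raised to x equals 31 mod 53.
41

Baby-step giant-step with step n = ⌈√53⌉ = 8.
Baby steps 20^j mod 53 (j:value) for j=0..7: 0:1, 1:20, 2:29, 3:50, 4:46, 5:19, 6:9, 7:21.
Giant-step multiplier: 20^(-8) ≡ 20^(52-8) = 20^44 ≡ 13 (mod 53).
Giant steps γ_i = 31·13^i mod 53: γ_0=31, γ_1=32, γ_2=45, γ_3=2, γ_4=26, γ_5=20 (in table at j=1).
x = i·n + j = 5·8 + 1 = 41.
Check: 20^41 ≡ 31 (mod 53).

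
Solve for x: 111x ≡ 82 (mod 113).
x ≡ 72 (mod 113)

gcd(111, 113) = 1, which divides 82, so solutions exist.
Find 111^(-1) mod 113 by the extended Euclidean algorithm:
113 = 1 × 111 + 2  ⟹  2 = (1)·113 + (-1)·111
111 = 55 × 2 + 1  ⟹  1 = (-55)·113 + (56)·111
So (56)·111 ≡ 1 (mod 113), i.e. 111^(-1) ≡ 56 (mod 113).
x ≡ 56 × 82 = 4592 ≡ 72 (mod 113).
Check: 111 × 72 = 7992 ≡ 82 (mod 113).
Unique solution: x ≡ 72 (mod 113)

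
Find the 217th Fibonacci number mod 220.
57

Matrix identity: Q^n = [[F_(n+1), F_n], [F_n, F_(n-1)]] with Q = [[1,1],[1,0]].
n = 217 = 11011001₂. Square-and-multiply, entries mod 220:
Q^1 = [[1,1],[1,0]]
Q^3 = (Q^1)²·Q = [[3,2],[2,1]]
Q^6 = (Q^3)² = [[13,8],[8,5]]
Q^13 = (Q^6)²·Q = [[157,13],[13,144]]
Q^27 = (Q^13)²·Q = [[131,178],[178,173]]
Q^54 = (Q^27)² = [[5,212],[212,13]]
Q^108 = (Q^54)² = [[89,76],[76,13]]
Q^217 = (Q^108)²·Q = [[109,57],[57,52]]
F_217 mod 220 = Q^217[0][1] = 57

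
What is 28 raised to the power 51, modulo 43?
27

Repeated squaring. Binary of 51 = 110011.
28^1 ≡ 28 (mod 43); 28^2 ≡ 10 (mod 43); 28^4 ≡ 14 (mod 43); 28^8 ≡ 24 (mod 43); 28^16 ≡ 17 (mod 43); 28^32 ≡ 31 (mod 43)
28^51 = 28^1 × 28^2 × 28^16 × 28^32 ≡ 27 (mod 43)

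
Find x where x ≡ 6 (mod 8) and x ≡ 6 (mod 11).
6

Using Chinese Remainder Theorem:
M = 8 × 11 = 88
M1 = 11, M2 = 8
y1 = 11^(-1) mod 8 = 3
y2 = 8^(-1) mod 11 = 7
x = (6×11×3 + 6×8×7) mod 88 = 6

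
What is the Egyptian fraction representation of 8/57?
1/8 + 1/66 + 1/5016

Greedy algorithm:
8/57: ceiling(57/8) = 8, use 1/8
7/456: ceiling(456/7) = 66, use 1/66
1/5016: ceiling(5016/1) = 5016, use 1/5016
Result: 8/57 = 1/8 + 1/66 + 1/5016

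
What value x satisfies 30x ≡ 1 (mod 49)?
18

gcd(30, 49) = 1, so the inverse exists.
Extended Euclidean algorithm on (49, 30):
49 = 1 × 30 + 19  ⟹  19 = (1)·49 + (-1)·30
30 = 1 × 19 + 11  ⟹  11 = (-1)·49 + (2)·30
19 = 1 × 11 + 8  ⟹  8 = (2)·49 + (-3)·30
11 = 1 × 8 + 3  ⟹  3 = (-3)·49 + (5)·30
8 = 2 × 3 + 2  ⟹  2 = (8)·49 + (-13)·30
3 = 1 × 2 + 1  ⟹  1 = (-11)·49 + (18)·30
So (18)·30 ≡ 1 (mod 49), i.e. 30^(-1) ≡ 18 (mod 49).
Check: 30 × 18 = 540 ≡ 1 (mod 49)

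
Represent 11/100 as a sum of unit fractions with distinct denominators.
1/10 + 1/100

Greedy algorithm:
11/100: ceiling(100/11) = 10, use 1/10
1/100: ceiling(100/1) = 100, use 1/100
Result: 11/100 = 1/10 + 1/100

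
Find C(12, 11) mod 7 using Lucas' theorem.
5

Using Lucas' theorem:
Write n=12 and k=11 in base 7:
n in base 7: [1, 5]
k in base 7: [1, 4]
C(12,11) mod 7 = ∏ C(n_i, k_i) mod 7
Digit binomials (mod 7): C(1,1) = 1; C(5,4) = 5
Product: 1 × 5 = 5 ≡ 5 (mod 7)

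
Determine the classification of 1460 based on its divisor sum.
abundant

Proper divisors of 1460: sum = 1 + 2 + 4 + 5 + 10 + 20 + 73 + 146 + 292 + 365 + 730 = 1648
Since 1648 > 1460, 1460 is abundant.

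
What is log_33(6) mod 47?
44

Baby-step giant-step with step n = ⌈√47⌉ = 7.
Baby steps 33^j mod 47 (j:value) for j=0..6: 0:1, 1:33, 2:8, 3:29, 4:17, 5:44, 6:42.
Giant-step multiplier: 33^(-7) ≡ 33^(46-7) = 33^39 ≡ 45 (mod 47).
Giant steps γ_i = 6·45^i mod 47: γ_0=6, γ_1=35, γ_2=24, γ_3=46, γ_4=2, γ_5=43, γ_6=8 (in table at j=2).
x = i·n + j = 6·7 + 2 = 44.
Check: 33^44 ≡ 6 (mod 47).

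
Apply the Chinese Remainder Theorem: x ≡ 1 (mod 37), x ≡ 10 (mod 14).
38

Using Chinese Remainder Theorem:
M = 37 × 14 = 518
M1 = 14, M2 = 37
y1 = 14^(-1) mod 37 = 8
y2 = 37^(-1) mod 14 = 11
x = (1×14×8 + 10×37×11) mod 518 = 38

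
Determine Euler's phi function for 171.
108

171 = 3^2 × 19
φ(n) = n × ∏(1 - 1/p) for each prime p dividing n
φ(171) = 171 × (1 - 1/3) × (1 - 1/19) = 108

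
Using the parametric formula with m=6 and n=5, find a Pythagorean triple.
(11, 60, 61)

Euclid's formula: a = m² - n², b = 2mn, c = m² + n²
m = 6, n = 5
a = 6² - 5² = 36 - 25 = 11
b = 2 × 6 × 5 = 60
c = 6² + 5² = 36 + 25 = 61
Verification: 11² + 60² = 121 + 3600 = 3721 = 61² ✓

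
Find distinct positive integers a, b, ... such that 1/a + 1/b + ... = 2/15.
1/8 + 1/120

Greedy algorithm:
2/15: ceiling(15/2) = 8, use 1/8
1/120: ceiling(120/1) = 120, use 1/120
Result: 2/15 = 1/8 + 1/120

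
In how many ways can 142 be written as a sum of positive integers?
18440293320

p(n) counts ways to write n as a sum of positive integers (order ignored).
Euler's pentagonal recurrence: p(k) = p(k-1) + p(k-2) - p(k-5) - p(k-7) + p(k-12) + p(k-15) - ... (offsets j(3j∓1)/2, signs ++--, p(0)=1, p(<0)=0).
DP table for k = 0..141: p(0)=1, p(1)=1, p(2)=2, p(3)=3, p(4)=5, p(5)=7, p(6)=11, p(7)=15, p(8)=22, p(9)=30, p(10)=42, p(11)=56, p(12)=77, p(13)=101, p(14)=135, p(15)=176, p(16)=231, p(17)=297, p(18)=385, p(19)=490, p(20)=627, p(21)=792, p(22)=1002, p(23)=1255, p(24)=1575, p(25)=1958, p(26)=2436, p(27)=3010, p(28)=3718, p(29)=4565, p(30)=5604, p(31)=6842, p(32)=8349, p(33)=10143, p(34)=12310, p(35)=14883, p(36)=17977, p(37)=21637, p(38)=26015, p(39)=31185, p(40)=37338, p(41)=44583, p(42)=53174, p(43)=63261, p(44)=75175, p(45)=89134, p(46)=105558, p(47)=124754, p(48)=147273, p(49)=173525, p(50)=204226, p(51)=239943, p(52)=281589, p(53)=329931, p(54)=386155, p(55)=451276, p(56)=526823, p(57)=614154, p(58)=715220, p(59)=831820, p(60)=966467, p(61)=1121505, p(62)=1300156, p(63)=1505499, p(64)=1741630, p(65)=2012558, p(66)=2323520, p(67)=2679689, p(68)=3087735, p(69)=3554345, p(70)=4087968, p(71)=4697205, p(72)=5392783, p(73)=6185689, p(74)=7089500, p(75)=8118264, p(76)=9289091, p(77)=10619863, p(78)=12132164, p(79)=13848650, p(80)=15796476, p(81)=18004327, p(82)=20506255, p(83)=23338469, p(84)=26543660, p(85)=30167357, p(86)=34262962, p(87)=38887673, p(88)=44108109, p(89)=49995925, p(90)=56634173, p(91)=64112359, p(92)=72533807, p(93)=82010177, p(94)=92669720, p(95)=104651419, p(96)=118114304, p(97)=133230930, p(98)=150198136, p(99)=169229875, p(100)=190569292, p(101)=214481126, p(102)=241265379, p(103)=271248950, p(104)=304801365, p(105)=342325709, p(106)=384276336, p(107)=431149389, p(108)=483502844, p(109)=541946240, p(110)=607163746, p(111)=679903203, p(112)=761002156, p(113)=851376628, p(114)=952050665, p(115)=1064144451, p(116)=1188908248, p(117)=1327710076, p(118)=1482074143, p(119)=1653668665, p(120)=1844349560, p(121)=2056148051, p(122)=2291320912, p(123)=2552338241, p(124)=2841940500, p(125)=3163127352, p(126)=3519222692, p(127)=3913864295, p(128)=4351078600, p(129)=4835271870, p(130)=5371315400, p(131)=5964539504, p(132)=6620830889, p(133)=7346629512, p(134)=8149040695, p(135)=9035836076, p(136)=10015581680, p(137)=11097645016, p(138)=12292341831, p(139)=13610949895, p(140)=15065878135, p(141)=16670689208.
Final step: p(142) = p(141) + p(140) - p(137) - p(135) + p(130) + p(127) - p(120) - p(116) + p(107) + p(102) - p(91) - p(85) + p(72) + p(65) - p(50) - p(42) + p(25) + p(16)
= 16670689208 + 15065878135 - 11097645016 - 9035836076 + 5371315400 + 3913864295 - 1844349560 - 1188908248 + 431149389 + 241265379 - 64112359 - 30167357 + 5392783 + 2012558 - 204226 - 53174 + 1958 + 231
= 18440293320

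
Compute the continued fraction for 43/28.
[1; 1, 1, 6, 2]

Euclidean algorithm steps:
43 = 1 × 28 + 15
28 = 1 × 15 + 13
15 = 1 × 13 + 2
13 = 6 × 2 + 1
2 = 2 × 1 + 0
Continued fraction: [1; 1, 1, 6, 2]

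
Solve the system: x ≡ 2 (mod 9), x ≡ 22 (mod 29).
254

Using Chinese Remainder Theorem:
M = 9 × 29 = 261
M1 = 29, M2 = 9
y1 = 29^(-1) mod 9 = 5
y2 = 9^(-1) mod 29 = 13
x = (2×29×5 + 22×9×13) mod 261 = 254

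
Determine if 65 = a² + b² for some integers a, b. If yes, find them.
1² + 8² (a=1, b=8)

Factorization: 65 = 5 × 13
By Fermat: n is sum of two squares iff every prime p ≡ 3 (mod 4) appears to even power.
All primes ≡ 3 (mod 4) appear to even power.
Search a = 0, 1, 2, … for 65 - a² a perfect square: first hit at a = 1: 65 - 1 = 64 = 8².
65 = 1² + 8² = 1 + 64 ✓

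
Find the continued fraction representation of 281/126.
[2; 4, 2, 1, 9]

Euclidean algorithm steps:
281 = 2 × 126 + 29
126 = 4 × 29 + 10
29 = 2 × 10 + 9
10 = 1 × 9 + 1
9 = 9 × 1 + 0
Continued fraction: [2; 4, 2, 1, 9]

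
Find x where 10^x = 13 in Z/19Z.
13

Baby-step giant-step with step n = ⌈√19⌉ = 5.
Baby steps 10^j mod 19 (j:value) for j=0..4: 0:1, 1:10, 2:5, 3:12, 4:6.
Giant-step multiplier: 10^(-5) ≡ 10^(18-5) = 10^13 ≡ 13 (mod 19).
Giant steps γ_i = 13·13^i mod 19: γ_0=13, γ_1=17, γ_2=12 (in table at j=3).
x = i·n + j = 2·5 + 3 = 13.
Check: 10^13 ≡ 13 (mod 19).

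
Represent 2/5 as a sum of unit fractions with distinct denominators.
1/3 + 1/15

Greedy algorithm:
2/5: ceiling(5/2) = 3, use 1/3
1/15: ceiling(15/1) = 15, use 1/15
Result: 2/5 = 1/3 + 1/15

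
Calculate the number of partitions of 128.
4351078600

p(n) counts ways to write n as a sum of positive integers (order ignored).
Euler's pentagonal recurrence: p(k) = p(k-1) + p(k-2) - p(k-5) - p(k-7) + p(k-12) + p(k-15) - ... (offsets j(3j∓1)/2, signs ++--, p(0)=1, p(<0)=0).
DP table for k = 0..127: p(0)=1, p(1)=1, p(2)=2, p(3)=3, p(4)=5, p(5)=7, p(6)=11, p(7)=15, p(8)=22, p(9)=30, p(10)=42, p(11)=56, p(12)=77, p(13)=101, p(14)=135, p(15)=176, p(16)=231, p(17)=297, p(18)=385, p(19)=490, p(20)=627, p(21)=792, p(22)=1002, p(23)=1255, p(24)=1575, p(25)=1958, p(26)=2436, p(27)=3010, p(28)=3718, p(29)=4565, p(30)=5604, p(31)=6842, p(32)=8349, p(33)=10143, p(34)=12310, p(35)=14883, p(36)=17977, p(37)=21637, p(38)=26015, p(39)=31185, p(40)=37338, p(41)=44583, p(42)=53174, p(43)=63261, p(44)=75175, p(45)=89134, p(46)=105558, p(47)=124754, p(48)=147273, p(49)=173525, p(50)=204226, p(51)=239943, p(52)=281589, p(53)=329931, p(54)=386155, p(55)=451276, p(56)=526823, p(57)=614154, p(58)=715220, p(59)=831820, p(60)=966467, p(61)=1121505, p(62)=1300156, p(63)=1505499, p(64)=1741630, p(65)=2012558, p(66)=2323520, p(67)=2679689, p(68)=3087735, p(69)=3554345, p(70)=4087968, p(71)=4697205, p(72)=5392783, p(73)=6185689, p(74)=7089500, p(75)=8118264, p(76)=9289091, p(77)=10619863, p(78)=12132164, p(79)=13848650, p(80)=15796476, p(81)=18004327, p(82)=20506255, p(83)=23338469, p(84)=26543660, p(85)=30167357, p(86)=34262962, p(87)=38887673, p(88)=44108109, p(89)=49995925, p(90)=56634173, p(91)=64112359, p(92)=72533807, p(93)=82010177, p(94)=92669720, p(95)=104651419, p(96)=118114304, p(97)=133230930, p(98)=150198136, p(99)=169229875, p(100)=190569292, p(101)=214481126, p(102)=241265379, p(103)=271248950, p(104)=304801365, p(105)=342325709, p(106)=384276336, p(107)=431149389, p(108)=483502844, p(109)=541946240, p(110)=607163746, p(111)=679903203, p(112)=761002156, p(113)=851376628, p(114)=952050665, p(115)=1064144451, p(116)=1188908248, p(117)=1327710076, p(118)=1482074143, p(119)=1653668665, p(120)=1844349560, p(121)=2056148051, p(122)=2291320912, p(123)=2552338241, p(124)=2841940500, p(125)=3163127352, p(126)=3519222692, p(127)=3913864295.
Final step: p(128) = p(127) + p(126) - p(123) - p(121) + p(116) + p(113) - p(106) - p(102) + p(93) + p(88) - p(77) - p(71) + p(58) + p(51) - p(36) - p(28) + p(11) + p(2)
= 3913864295 + 3519222692 - 2552338241 - 2056148051 + 1188908248 + 851376628 - 384276336 - 241265379 + 82010177 + 44108109 - 10619863 - 4697205 + 715220 + 239943 - 17977 - 3718 + 56 + 2
= 4351078600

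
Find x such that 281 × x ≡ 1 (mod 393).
200

gcd(281, 393) = 1, so the inverse exists.
Extended Euclidean algorithm on (393, 281):
393 = 1 × 281 + 112  ⟹  112 = (1)·393 + (-1)·281
281 = 2 × 112 + 57  ⟹  57 = (-2)·393 + (3)·281
112 = 1 × 57 + 55  ⟹  55 = (3)·393 + (-4)·281
57 = 1 × 55 + 2  ⟹  2 = (-5)·393 + (7)·281
55 = 27 × 2 + 1  ⟹  1 = (138)·393 + (-193)·281
So (-193)·281 ≡ 1 (mod 393), i.e. 281^(-1) ≡ -193 ≡ 200 (mod 393).
Check: 281 × 200 = 56200 ≡ 1 (mod 393)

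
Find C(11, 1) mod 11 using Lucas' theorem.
0

Using Lucas' theorem:
Write n=11 and k=1 in base 11:
n in base 11: [1, 0]
k in base 11: [0, 1]
C(11,1) mod 11 = ∏ C(n_i, k_i) mod 11
Digit binomials (mod 11): C(1,0) = 1; C(0,1) = 0 (k_i > n_i)
Product: 1 × 0 = 0 ≡ 0 (mod 11)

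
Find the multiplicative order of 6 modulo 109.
108

109 is prime, so ord(6) divides φ(109) = 108.
Divisors of 108: 1, 2, 3, 4, 6, 9, 12, 18, 27, 36, 54, 108.
Repeated squaring: 6^1 ≡ 6, 6^2 ≡ 36, 6^4 ≡ 97, 6^8 ≡ 35, 6^16 ≡ 26, 6^32 ≡ 22, 6^64 ≡ 48 (mod 109).
Test 6^d mod 109 for each divisor d in increasing order:
6^1 ≡ 6
6^2 ≡ 36
6^3 = 6^2·6^1 ≡ 107
6^4 ≡ 97
6^6 = 6^4·6^2 ≡ 4
6^9 = 6^8·6^1 ≡ 101
6^12 = 6^8·6^4 ≡ 16
6^18 = 6^16·6^2 ≡ 64
6^27 = 6^16·6^8·6^2·6^1 ≡ 33
6^36 = 6^32·6^4 ≡ 63
6^54 = 6^32·6^16·6^4·6^2 ≡ 108
6^108 = 6^64·6^32·6^8·6^4 ≡ 1  ← first divisor giving 1
The order is 108.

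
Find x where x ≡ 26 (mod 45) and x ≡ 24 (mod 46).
116

Using Chinese Remainder Theorem:
M = 45 × 46 = 2070
M1 = 46, M2 = 45
y1 = 46^(-1) mod 45 = 1
y2 = 45^(-1) mod 46 = 45
x = (26×46×1 + 24×45×45) mod 2070 = 116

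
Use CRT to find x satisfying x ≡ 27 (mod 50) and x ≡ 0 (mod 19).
627

Using Chinese Remainder Theorem:
M = 50 × 19 = 950
M1 = 19, M2 = 50
y1 = 19^(-1) mod 50 = 29
y2 = 50^(-1) mod 19 = 8
x = (27×19×29 + 0×50×8) mod 950 = 627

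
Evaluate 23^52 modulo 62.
33

Repeated squaring. Binary of 52 = 110100.
23^1 ≡ 23 (mod 62); 23^2 ≡ 33 (mod 62); 23^4 ≡ 35 (mod 62); 23^8 ≡ 47 (mod 62); 23^16 ≡ 39 (mod 62); 23^32 ≡ 33 (mod 62)
23^52 = 23^4 × 23^16 × 23^32 ≡ 33 (mod 62)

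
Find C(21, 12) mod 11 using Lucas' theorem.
10

Using Lucas' theorem:
Write n=21 and k=12 in base 11:
n in base 11: [1, 10]
k in base 11: [1, 1]
C(21,12) mod 11 = ∏ C(n_i, k_i) mod 11
Digit binomials (mod 11): C(1,1) = 1; C(10,1) = 10
Product: 1 × 10 = 10 ≡ 10 (mod 11)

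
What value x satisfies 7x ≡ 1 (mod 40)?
23

gcd(7, 40) = 1, so the inverse exists.
Extended Euclidean algorithm on (40, 7):
40 = 5 × 7 + 5  ⟹  5 = (1)·40 + (-5)·7
7 = 1 × 5 + 2  ⟹  2 = (-1)·40 + (6)·7
5 = 2 × 2 + 1  ⟹  1 = (3)·40 + (-17)·7
So (-17)·7 ≡ 1 (mod 40), i.e. 7^(-1) ≡ -17 ≡ 23 (mod 40).
Check: 7 × 23 = 161 ≡ 1 (mod 40)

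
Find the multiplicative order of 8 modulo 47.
23

47 is prime, so ord(8) divides φ(47) = 46.
Divisors of 46: 1, 2, 23, 46.
Repeated squaring: 8^1 ≡ 8, 8^2 ≡ 17, 8^4 ≡ 7, 8^8 ≡ 2, 8^16 ≡ 4, 8^32 ≡ 16 (mod 47).
Test 8^d mod 47 for each divisor d in increasing order:
8^1 ≡ 8
8^2 ≡ 17
8^23 = 8^16·8^4·8^2·8^1 ≡ 1  ← first divisor giving 1
The order is 23.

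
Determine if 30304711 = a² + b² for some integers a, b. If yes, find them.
Not possible

Factorization: 30304711 = 53 × 83^3
By Fermat: n is sum of two squares iff every prime p ≡ 3 (mod 4) appears to even power.
Prime(s) ≡ 3 (mod 4) with odd exponent: [(83, 3)]
Therefore 30304711 cannot be expressed as a² + b².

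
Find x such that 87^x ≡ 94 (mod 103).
81

Baby-step giant-step with step n = ⌈√103⌉ = 11.
Baby steps 87^j mod 103 (j:value) for j=0..10: 0:1, 1:87, 2:50, 3:24, 4:28, 5:67, 6:61, 7:54, 8:63, 9:22, 10:60.
Giant-step multiplier: 87^(-11) ≡ 87^(102-11) = 87^91 ≡ 78 (mod 103).
Giant steps γ_i = 94·78^i mod 103: γ_0=94, γ_1=19, γ_2=40, γ_3=30, γ_4=74, γ_5=4, γ_6=3, γ_7=28 (in table at j=4).
x = i·n + j = 7·11 + 4 = 81.
Check: 87^81 ≡ 94 (mod 103).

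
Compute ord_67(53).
22

67 is prime, so ord(53) divides φ(67) = 66.
Divisors of 66: 1, 2, 3, 6, 11, 22, 33, 66.
Repeated squaring: 53^1 ≡ 53, 53^2 ≡ 62, 53^4 ≡ 25, 53^8 ≡ 22, 53^16 ≡ 15, 53^32 ≡ 24, 53^64 ≡ 40 (mod 67).
Test 53^d mod 67 for each divisor d in increasing order:
53^1 ≡ 53
53^2 ≡ 62
53^3 = 53^2·53^1 ≡ 3
53^6 = 53^4·53^2 ≡ 9
53^11 = 53^8·53^2·53^1 ≡ 66
53^22 = 53^16·53^4·53^2 ≡ 1  ← first divisor giving 1
The order is 22.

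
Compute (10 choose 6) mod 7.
0

Using Lucas' theorem:
Write n=10 and k=6 in base 7:
n in base 7: [1, 3]
k in base 7: [0, 6]
C(10,6) mod 7 = ∏ C(n_i, k_i) mod 7
Digit binomials (mod 7): C(1,0) = 1; C(3,6) = 0 (k_i > n_i)
Product: 1 × 0 = 0 ≡ 0 (mod 7)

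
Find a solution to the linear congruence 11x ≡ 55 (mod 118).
x ≡ 5 (mod 118)

gcd(11, 118) = 1, which divides 55, so solutions exist.
Find 11^(-1) mod 118 by the extended Euclidean algorithm:
118 = 10 × 11 + 8  ⟹  8 = (1)·118 + (-10)·11
11 = 1 × 8 + 3  ⟹  3 = (-1)·118 + (11)·11
8 = 2 × 3 + 2  ⟹  2 = (3)·118 + (-32)·11
3 = 1 × 2 + 1  ⟹  1 = (-4)·118 + (43)·11
So (43)·11 ≡ 1 (mod 118), i.e. 11^(-1) ≡ 43 (mod 118).
x ≡ 43 × 55 = 2365 ≡ 5 (mod 118).
Check: 11 × 5 = 55 ≡ 55 (mod 118).
Unique solution: x ≡ 5 (mod 118)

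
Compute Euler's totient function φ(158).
78

158 = 2 × 79
φ(n) = n × ∏(1 - 1/p) for each prime p dividing n
φ(158) = 158 × (1 - 1/2) × (1 - 1/79) = 78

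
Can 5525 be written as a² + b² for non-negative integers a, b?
7² + 74² (a=7, b=74)

Factorization: 5525 = 5^2 × 13 × 17
By Fermat: n is sum of two squares iff every prime p ≡ 3 (mod 4) appears to even power.
All primes ≡ 3 (mod 4) appear to even power.
Search a = 0, 1, 2, … for 5525 - a² a perfect square: first hit at a = 7: 5525 - 49 = 5476 = 74².
5525 = 7² + 74² = 49 + 5476 ✓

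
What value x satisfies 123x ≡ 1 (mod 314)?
217

gcd(123, 314) = 1, so the inverse exists.
Extended Euclidean algorithm on (314, 123):
314 = 2 × 123 + 68  ⟹  68 = (1)·314 + (-2)·123
123 = 1 × 68 + 55  ⟹  55 = (-1)·314 + (3)·123
68 = 1 × 55 + 13  ⟹  13 = (2)·314 + (-5)·123
55 = 4 × 13 + 3  ⟹  3 = (-9)·314 + (23)·123
13 = 4 × 3 + 1  ⟹  1 = (38)·314 + (-97)·123
So (-97)·123 ≡ 1 (mod 314), i.e. 123^(-1) ≡ -97 ≡ 217 (mod 314).
Check: 123 × 217 = 26691 ≡ 1 (mod 314)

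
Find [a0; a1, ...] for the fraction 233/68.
[3; 2, 2, 1, 9]

Euclidean algorithm steps:
233 = 3 × 68 + 29
68 = 2 × 29 + 10
29 = 2 × 10 + 9
10 = 1 × 9 + 1
9 = 9 × 1 + 0
Continued fraction: [3; 2, 2, 1, 9]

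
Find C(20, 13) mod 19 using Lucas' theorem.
0

Using Lucas' theorem:
Write n=20 and k=13 in base 19:
n in base 19: [1, 1]
k in base 19: [0, 13]
C(20,13) mod 19 = ∏ C(n_i, k_i) mod 19
Digit binomials (mod 19): C(1,0) = 1; C(1,13) = 0 (k_i > n_i)
Product: 1 × 0 = 0 ≡ 0 (mod 19)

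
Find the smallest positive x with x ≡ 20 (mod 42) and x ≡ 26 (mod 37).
692

Using Chinese Remainder Theorem:
M = 42 × 37 = 1554
M1 = 37, M2 = 42
y1 = 37^(-1) mod 42 = 25
y2 = 42^(-1) mod 37 = 15
x = (20×37×25 + 26×42×15) mod 1554 = 692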